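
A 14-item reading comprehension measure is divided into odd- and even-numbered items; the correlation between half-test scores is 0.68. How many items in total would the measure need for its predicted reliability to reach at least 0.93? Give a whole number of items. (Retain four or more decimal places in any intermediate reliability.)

r_full = 2(0.68)/(1 + 0.68) = 0.8095
n = r_tgt(1 − r_full) / [r_full(1 − r_tgt)] = 0.93 × 0.1905 / (0.8095 × 0.07) ≈ 3.1265
Items = 3.1265 × 14 ≈ 43.77 → 44

44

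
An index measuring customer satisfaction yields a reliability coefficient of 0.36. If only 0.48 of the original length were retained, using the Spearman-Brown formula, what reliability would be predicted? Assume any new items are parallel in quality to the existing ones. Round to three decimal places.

By Spearman-Brown, r_new = n r / (1 + (n − 1) r).
r_new = (0.48 × 0.36) / (1 + (0.48 − 1) × 0.36)
     = 0.1728 / 0.8128 = 0.2126

0.213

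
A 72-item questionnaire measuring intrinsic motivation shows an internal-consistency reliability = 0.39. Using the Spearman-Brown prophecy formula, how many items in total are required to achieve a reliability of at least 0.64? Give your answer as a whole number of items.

Invert Spearman-Brown to solve for n:
n = r_target (1 − r_old) / [ r_old (1 − r_target) ]
n = [0.64 × 0.61] / [0.39 × 0.36]
n = 0.3904 / 0.1404 ≈ 2.7806
Items needed = n × 72 = 2.7806 × 72 ≈ 200.20 → round up to 201

201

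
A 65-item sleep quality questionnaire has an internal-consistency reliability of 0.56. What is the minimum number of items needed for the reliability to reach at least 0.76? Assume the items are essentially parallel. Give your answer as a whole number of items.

162

Spearman-Brown solved for the length factor n:
n = r_target (1 − r_old) / [ r_old (1 − r_target) ]
n = [0.76 × 0.44] / [0.56 × 0.24]
n = 0.3344 / 0.1344 ≈ 2.4881
2.4881 × 65 = 161.73 → 162 items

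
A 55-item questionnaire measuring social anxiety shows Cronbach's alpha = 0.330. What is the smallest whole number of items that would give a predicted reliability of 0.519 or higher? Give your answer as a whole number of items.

Spearman-Brown solved for the length factor n:
n = r*(1 − r) / [ r (1 − r*) ]
n = [0.519 × 0.670] / [0.330 × 0.481]
n = 0.347730 / 0.158730 ≈ 2.1907
2.1907 × 55 = 120.49 → 121 items

121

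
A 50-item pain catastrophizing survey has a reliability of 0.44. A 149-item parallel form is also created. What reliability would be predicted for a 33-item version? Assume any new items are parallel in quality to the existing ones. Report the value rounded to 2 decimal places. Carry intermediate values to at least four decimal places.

0.34

Only the ratio of lengths matters: n = 33/50 = 0.6600
r_{33} = n·r / (1 + (n − 1)·r) = 0.2904 / 0.8504 ≈ 0.3415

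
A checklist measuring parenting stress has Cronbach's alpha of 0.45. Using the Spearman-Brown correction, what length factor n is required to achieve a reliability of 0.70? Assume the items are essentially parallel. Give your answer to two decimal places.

2.85

Rearranging the Spearman-Brown formula for n,
n = r*(1 − r) / [ r (1 − r*) ]
n = 0.70(1 − 0.45) / [0.45(1 − 0.70)]
n = 0.3850 / 0.1350 ≈ 2.8519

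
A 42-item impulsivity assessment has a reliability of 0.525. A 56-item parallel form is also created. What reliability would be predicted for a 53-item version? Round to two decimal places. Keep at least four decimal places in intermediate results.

The 56-item form is not needed; work directly from the 42-item form with n = 53/42 = 1.2619.
r_{53} = n·r / (1 + (n − 1)·r) = 0.6625 / 1.1375 ≈ 0.5824

0.58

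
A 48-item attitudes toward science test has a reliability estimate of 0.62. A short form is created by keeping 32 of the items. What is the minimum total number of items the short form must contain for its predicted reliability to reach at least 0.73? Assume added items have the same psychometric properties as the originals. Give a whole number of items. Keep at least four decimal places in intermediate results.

Short-form reliability: n = 32/48 = 0.6667; r_32 = n·r/(1+(n−1)r) ≈ 0.5210
Then solve for n' with r_old = 0.5210, r_target = 0.73: n' = 0.73(1 − 0.5210)/[0.5210(1 − 0.73)] = 2.4857
Total items = 2.4857 × 32 = 79.54, rounded up to 80.

80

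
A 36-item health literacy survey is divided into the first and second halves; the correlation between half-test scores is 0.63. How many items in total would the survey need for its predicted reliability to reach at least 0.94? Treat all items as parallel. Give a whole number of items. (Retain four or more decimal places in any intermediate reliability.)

166

r_full = 2(0.63)/(1 + 0.63) = 0.7730
n = r_tgt(1 − r_full) / [r_full(1 − r_tgt)] = 0.94 × 0.2270 / (0.7730 × 0.06) ≈ 4.6007
Items = 4.6007 × 36 ≈ 165.63 → 166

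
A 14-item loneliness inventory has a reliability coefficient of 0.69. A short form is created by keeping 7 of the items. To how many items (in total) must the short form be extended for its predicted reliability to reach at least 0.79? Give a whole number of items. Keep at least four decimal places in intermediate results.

Short-form reliability: n = 7/14 = 0.5000; r_7 = n·r/(1+(n−1)r) ≈ 0.5267
Then solve for n' with r_old = 0.5267, r_target = 0.79: n' = 0.79(1 − 0.5267)/[0.5267(1 − 0.79)] = 3.3805
Total items = 3.3805 × 7 = 23.66, rounded up to 24.

24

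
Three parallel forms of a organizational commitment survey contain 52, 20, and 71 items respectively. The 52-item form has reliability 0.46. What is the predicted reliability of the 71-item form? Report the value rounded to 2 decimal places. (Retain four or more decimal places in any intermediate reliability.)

0.54

Only the ratio of lengths matters: n = 71/52 = 1.3654
r_{71} = n·r / (1 + (n − 1)·r) = 0.6281 / 1.1681 ≈ 0.5377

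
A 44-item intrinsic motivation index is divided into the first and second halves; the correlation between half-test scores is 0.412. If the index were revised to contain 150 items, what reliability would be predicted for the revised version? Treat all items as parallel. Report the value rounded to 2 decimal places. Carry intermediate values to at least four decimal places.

0.83

Spearman-Brown correction (n = 2): r_full = 2·0.412/(1 + 0.412) = 0.5836
Then adjust to 150 items: n = 150/44 = 3.4091
r_new = n·r_full / (1 + (n − 1)·r_full) = 1.9896 / 2.4060 ≈ 0.8269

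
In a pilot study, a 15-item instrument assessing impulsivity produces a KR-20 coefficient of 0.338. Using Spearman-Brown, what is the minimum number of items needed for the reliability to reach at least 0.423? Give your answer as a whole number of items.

22

Rearranging the Spearman-Brown formula for n,
n = r_target (1 − r_old) / [ r_old (1 − r_target) ]
n = [0.423 × 0.662] / [0.338 × 0.577]
  = 0.280026 / 0.195026 = 1.4358
1.4358 × 15 = 21.54 → 22 items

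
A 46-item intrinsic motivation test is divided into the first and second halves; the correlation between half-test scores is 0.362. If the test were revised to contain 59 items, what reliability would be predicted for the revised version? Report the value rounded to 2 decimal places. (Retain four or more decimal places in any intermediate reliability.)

Spearman-Brown correction (n = 2): r_full = 2·0.362/(1 + 0.362) = 0.5316
Length factor from 46 to 59 items: n = 59/46 = 1.2826
r_new = n·r_full / (1 + (n − 1)·r_full) = 0.6818 / 1.1502 ≈ 0.5928

0.59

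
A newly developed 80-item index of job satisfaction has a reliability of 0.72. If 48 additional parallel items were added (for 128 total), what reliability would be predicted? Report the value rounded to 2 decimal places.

n = 128/80 = 1.6
By Spearman-Brown, r_new = n r / (1 + (n − 1) r).
r_new = (1.6 × 0.72) / (1 + (1.6 − 1) × 0.72)
     = 1.1520 / 1.4320 = 0.8045

0.80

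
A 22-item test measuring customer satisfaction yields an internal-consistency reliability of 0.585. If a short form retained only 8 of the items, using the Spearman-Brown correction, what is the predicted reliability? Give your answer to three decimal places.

0.339

n = 8/22 = 0.3636
r_new = (0.3636 × 0.585) / (1 + (0.3636 − 1) × 0.585)
r_new = 0.2127 / 0.6277 ≈ 0.3389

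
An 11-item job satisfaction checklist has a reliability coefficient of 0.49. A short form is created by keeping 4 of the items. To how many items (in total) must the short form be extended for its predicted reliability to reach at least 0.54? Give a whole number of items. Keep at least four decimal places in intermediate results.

14

First, r for the 4-item form: n = 4/11 = 0.3636, so r_4 = 0.3636·0.49/(1 + (0.3636 − 1)·0.49) = 0.2589
Length factor from the short form to reach 0.54: n' = 0.54(1 − 0.2589) / [0.2589(1 − 0.54)] ≈ 3.3603
Items = 3.3603 × 4 ≈ 13.44 → 14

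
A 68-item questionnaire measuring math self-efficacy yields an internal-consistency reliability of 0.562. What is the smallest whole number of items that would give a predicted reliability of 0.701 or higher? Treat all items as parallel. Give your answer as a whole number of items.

Invert Spearman-Brown to solve for n:
n = r_target (1 − r_old) / [ r_old (1 − r_target) ]
n = 0.701 × (1 − 0.562) / [ 0.562 × (1 − 0.701) ]
  = 0.307038 / 0.168038 = 1.8272
So the test needs 1.8272 × 68 ≈ 124.25 items; rounding up, 125.

125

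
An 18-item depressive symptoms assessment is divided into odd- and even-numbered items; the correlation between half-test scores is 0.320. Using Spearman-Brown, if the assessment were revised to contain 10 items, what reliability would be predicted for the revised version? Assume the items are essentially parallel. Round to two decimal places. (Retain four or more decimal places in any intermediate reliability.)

0.34

Full-test reliability from the split-half r: r_full = 2(0.320)/(1 + 0.320) = 0.4848
Then adjust to 10 items: n = 10/18 = 0.5556
r_new = n·r_full / (1 + (n − 1)·r_full) = 0.2694 / 0.7846 ≈ 0.3434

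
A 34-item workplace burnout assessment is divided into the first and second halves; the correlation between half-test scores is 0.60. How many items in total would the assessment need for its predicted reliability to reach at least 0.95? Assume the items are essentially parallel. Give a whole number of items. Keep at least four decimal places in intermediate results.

r_full = 2(0.60)/(1 + 0.60) = 0.7500
n = r_tgt(1 − r_full) / [r_full(1 − r_tgt)] = 0.95 × 0.2500 / (0.7500 × 0.05) ≈ 6.3333
Items = 6.3333 × 34 ≈ 215.33 → 216

216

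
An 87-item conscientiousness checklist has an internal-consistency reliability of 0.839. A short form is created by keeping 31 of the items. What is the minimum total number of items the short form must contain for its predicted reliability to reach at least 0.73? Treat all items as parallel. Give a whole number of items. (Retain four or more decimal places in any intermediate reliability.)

46

Short-form reliability: n = 31/87 = 0.3563; r_31 = n·r/(1+(n−1)r) ≈ 0.6500
Then solve for n' with r_old = 0.6500, r_target = 0.73: n' = 0.73(1 − 0.6500)/[0.6500(1 − 0.73)] = 1.4558
Total items = 1.4558 × 31 = 45.13, rounded up to 46.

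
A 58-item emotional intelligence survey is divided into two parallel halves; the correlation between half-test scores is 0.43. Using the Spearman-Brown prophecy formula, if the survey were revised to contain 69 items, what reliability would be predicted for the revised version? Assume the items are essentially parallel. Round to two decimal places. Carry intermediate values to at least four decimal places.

0.64

First correct the split-half correlation to full-test reliability: r_full = 2 × 0.43 / (1 + 0.43) ≈ 0.6014
Then adjust to 69 items: n = 69/58 = 1.1897
r_new = n·r_full / (1 + (n − 1)·r_full) = 0.7155 / 1.1141 ≈ 0.6422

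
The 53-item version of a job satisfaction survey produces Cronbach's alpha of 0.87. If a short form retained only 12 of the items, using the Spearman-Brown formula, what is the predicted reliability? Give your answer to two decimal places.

0.60

Length ratio n = 12/53 = 0.2264
Apply the Spearman-Brown prophecy formula, r' = nr / [1 + (n − 1)r]:
r_new = 0.2264·0.87 / [1 + (0.2264 − 1)·0.87]
     = 0.1970 / 0.3270 = 0.6024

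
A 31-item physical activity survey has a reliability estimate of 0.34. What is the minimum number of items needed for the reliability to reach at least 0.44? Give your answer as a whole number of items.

Spearman-Brown solved for the length factor n:
n = r_target (1 − r_old) / [ r_old (1 − r_target) ]
n = [0.44 × 0.66] / [0.34 × 0.56]
n = 0.2904 / 0.1904 ≈ 1.5252
1.5252 × 31 = 47.28 → 48 items

48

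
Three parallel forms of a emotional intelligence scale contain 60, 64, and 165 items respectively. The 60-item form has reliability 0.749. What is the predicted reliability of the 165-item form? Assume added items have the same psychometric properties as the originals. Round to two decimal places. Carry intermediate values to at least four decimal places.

The 64-item form is not needed; work directly from the 60-item form with n = 165/60 = 2.7500.
r_{165} = n·r / (1 + (n − 1)·r) = 2.0598 / 2.3108 ≈ 0.8914

0.89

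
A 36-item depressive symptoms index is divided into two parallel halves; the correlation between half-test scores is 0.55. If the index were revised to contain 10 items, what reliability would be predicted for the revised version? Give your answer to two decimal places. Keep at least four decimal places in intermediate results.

Spearman-Brown correction (n = 2): r_full = 2·0.55/(1 + 0.55) = 0.7097
Then adjust to 10 items: n = 10/36 = 0.2778
r_new = n·r_full / (1 + (n − 1)·r_full) = 0.1972 / 0.4875 ≈ 0.4045

0.40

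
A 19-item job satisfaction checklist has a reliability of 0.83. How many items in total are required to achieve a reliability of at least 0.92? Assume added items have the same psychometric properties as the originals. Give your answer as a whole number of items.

45

Rearranging the Spearman-Brown formula for n,
n = r_target (1 − r_old) / [ r_old (1 − r_target) ]
n = [0.92 × 0.17] / [0.83 × 0.08]
  = 0.1564 / 0.0664 = 2.3554
Items needed = n × 19 = 2.3554 × 19 ≈ 44.75 → round up to 45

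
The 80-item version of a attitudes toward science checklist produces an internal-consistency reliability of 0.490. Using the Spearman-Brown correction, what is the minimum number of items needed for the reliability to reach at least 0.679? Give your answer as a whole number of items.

177

Spearman-Brown solved for the length factor n:
n = r*(1 − r) / [ r (1 − r*) ]
n = [0.679 × 0.510] / [0.490 × 0.321]
n = 0.346290 / 0.157290 ≈ 2.2016
Items needed = n × 80 = 2.2016 × 80 ≈ 176.13 → round up to 177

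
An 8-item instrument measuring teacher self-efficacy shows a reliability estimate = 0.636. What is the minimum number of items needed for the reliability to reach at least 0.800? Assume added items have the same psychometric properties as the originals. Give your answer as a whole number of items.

n = [0.800 × 0.364] / [0.636 × 0.200]
n = 0.291200 / 0.127200 ≈ 2.2893
So the test needs 2.2893 × 8 ≈ 18.31 items; rounding up, 19.

19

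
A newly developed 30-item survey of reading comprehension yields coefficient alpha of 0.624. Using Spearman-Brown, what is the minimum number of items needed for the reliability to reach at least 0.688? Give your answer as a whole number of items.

40

Spearman-Brown solved for the length factor n:
n = r_target (1 − r_old) / [ r_old (1 − r_target) ]
n = 0.688 × (1 − 0.624) / [ 0.624 × (1 − 0.688) ]
n = 0.258688 / 0.194688 ≈ 1.3287
So the test needs 1.3287 × 30 ≈ 39.86 items; rounding up, 40.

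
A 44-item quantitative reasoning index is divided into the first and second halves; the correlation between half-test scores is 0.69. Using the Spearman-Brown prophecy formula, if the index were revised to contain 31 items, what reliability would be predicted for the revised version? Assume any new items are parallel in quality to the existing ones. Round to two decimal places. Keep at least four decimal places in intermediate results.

Spearman-Brown correction (n = 2): r_full = 2·0.69/(1 + 0.69) = 0.8166
Length factor from 44 to 31 items: n = 31/44 = 0.7045
r_new = n·r_full / (1 + (n − 1)·r_full) = 0.5753 / 0.7587 ≈ 0.7583

0.76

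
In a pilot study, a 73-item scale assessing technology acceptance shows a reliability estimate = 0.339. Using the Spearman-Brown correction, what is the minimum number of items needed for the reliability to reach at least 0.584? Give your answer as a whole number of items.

n = 0.584(1 − 0.339) / [0.339(1 − 0.584)]
n = 0.386024 / 0.141024 ≈ 2.7373
2.7373 × 73 = 199.82 → 200 items

200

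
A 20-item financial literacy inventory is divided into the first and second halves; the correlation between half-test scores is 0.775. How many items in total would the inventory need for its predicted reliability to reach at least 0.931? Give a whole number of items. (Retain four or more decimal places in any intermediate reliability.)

r_full = 2(0.775)/(1 + 0.775) = 0.8732
Solve Spearman-Brown for n: n = 0.931(1 − 0.8732) / [0.8732(1 − 0.931)] = 1.9593
Required items = 1.9593 × 20 = 39.19, so 40 items.

40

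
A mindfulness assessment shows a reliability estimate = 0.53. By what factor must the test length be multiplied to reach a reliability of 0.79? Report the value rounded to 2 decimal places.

3.34

Invert Spearman-Brown to solve for n:
n = r*(1 − r) / [ r (1 − r*) ]
n = 0.79(1 − 0.53) / [0.53(1 − 0.79)]
n = 0.3713 / 0.1113 ≈ 3.3360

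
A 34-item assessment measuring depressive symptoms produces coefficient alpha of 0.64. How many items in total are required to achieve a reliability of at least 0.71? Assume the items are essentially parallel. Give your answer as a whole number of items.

Rearranging the Spearman-Brown formula for n,
n = r_target (1 − r_old) / [ r_old (1 − r_target) ]
n = 0.71 × (1 − 0.64) / [ 0.64 × (1 − 0.71) ]
n = 0.2556 / 0.1856 ≈ 1.3772
Items needed = n × 34 = 1.3772 × 34 ≈ 46.82 → round up to 47

47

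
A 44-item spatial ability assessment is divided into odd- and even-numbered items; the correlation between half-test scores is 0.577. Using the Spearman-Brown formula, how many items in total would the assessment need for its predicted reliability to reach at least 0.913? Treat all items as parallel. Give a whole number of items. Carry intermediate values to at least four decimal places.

170

r_full = 2(0.577)/(1 + 0.577) = 0.7318
Solve Spearman-Brown for n: n = 0.913(1 − 0.7318) / [0.7318(1 − 0.913)] = 3.8461
Items = 3.8461 × 44 ≈ 169.23 → 170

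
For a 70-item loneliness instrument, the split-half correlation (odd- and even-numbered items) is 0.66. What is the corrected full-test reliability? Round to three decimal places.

0.795

r_full = 2(0.66) / (1 + 0.66)
r_full = 1.3200 / 1.6600 ≈ 0.7952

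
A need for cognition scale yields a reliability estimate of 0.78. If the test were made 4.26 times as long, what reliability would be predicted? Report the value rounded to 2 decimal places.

Spearman-Brown: r_new = n·r / (1 + (n − 1)·r)
r_new = 4.26·0.78 / [1 + (4.26 − 1)·0.78]
     = 3.3228 / 3.5428 = 0.9379

0.94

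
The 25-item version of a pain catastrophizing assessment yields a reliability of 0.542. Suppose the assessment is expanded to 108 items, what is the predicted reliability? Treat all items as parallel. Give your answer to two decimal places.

The new length is 108/25 = 4.32 times the old.
By Spearman-Brown, r_new = n r / (1 + (n − 1) r).
r_new = (4.32 × 0.542) / (1 + (4.32 − 1) × 0.542)
     = 2.3414 / 2.7994 = 0.8364

0.84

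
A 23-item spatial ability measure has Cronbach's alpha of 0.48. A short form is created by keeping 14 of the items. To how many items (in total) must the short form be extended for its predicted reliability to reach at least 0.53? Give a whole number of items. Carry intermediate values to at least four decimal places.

29

First, r for the 14-item form: n = 14/23 = 0.6087, so r_14 = 0.6087·0.48/(1 + (0.6087 − 1)·0.48) = 0.3597
Then solve for n' with r_old = 0.3597, r_target = 0.53: n' = 0.53(1 − 0.3597)/[0.3597(1 − 0.53)] = 2.0073
Items = 2.0073 × 14 ≈ 28.10 → 29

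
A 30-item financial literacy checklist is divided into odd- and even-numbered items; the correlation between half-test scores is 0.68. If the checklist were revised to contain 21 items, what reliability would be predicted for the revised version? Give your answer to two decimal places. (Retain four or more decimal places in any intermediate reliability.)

Spearman-Brown correction (n = 2): r_full = 2·0.68/(1 + 0.68) = 0.8095
Length factor from 30 to 21 items: n = 21/30 = 0.7000
r_new = n·r_full / (1 + (n − 1)·r_full) = 0.5666 / 0.7571 ≈ 0.7484

0.75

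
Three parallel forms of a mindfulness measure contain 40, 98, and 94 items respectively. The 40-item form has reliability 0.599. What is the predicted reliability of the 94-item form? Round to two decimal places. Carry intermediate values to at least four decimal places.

0.78

Only the ratio of lengths matters: n = 94/40 = 2.3500
r_{94} = n·r / (1 + (n − 1)·r) = 1.4077 / 1.8087 ≈ 0.7783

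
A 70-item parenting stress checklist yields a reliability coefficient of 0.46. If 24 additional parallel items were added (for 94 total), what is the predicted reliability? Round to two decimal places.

0.53

The new length is 94/70 = 1.3429 times the old.
Spearman-Brown: r_new = n·r / (1 + (n − 1)·r)
r_new = 1.3429·0.46 / [1 + (1.3429 − 1)·0.46]
r_new = 0.6177 / 1.1577 ≈ 0.5336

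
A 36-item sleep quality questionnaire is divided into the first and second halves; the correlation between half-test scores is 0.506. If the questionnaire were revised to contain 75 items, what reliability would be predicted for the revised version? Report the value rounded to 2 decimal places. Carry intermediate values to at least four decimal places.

Full-test reliability from the split-half r: r_full = 2(0.506)/(1 + 0.506) = 0.6720
Length factor from 36 to 75 items: n = 75/36 = 2.0833
r_new = n·r_full / (1 + (n − 1)·r_full) = 1.4000 / 1.7280 ≈ 0.8102

0.81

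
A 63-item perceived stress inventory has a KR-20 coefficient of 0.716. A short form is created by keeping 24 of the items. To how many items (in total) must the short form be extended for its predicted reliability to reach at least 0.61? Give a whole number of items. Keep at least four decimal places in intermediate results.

40

Short-form reliability: n = 24/63 = 0.3810; r_24 = n·r/(1+(n−1)r) ≈ 0.4899
Length factor from the short form to reach 0.61: n' = 0.61(1 − 0.4899) / [0.4899(1 − 0.61)] ≈ 1.6286
Total items = 1.6286 × 24 = 39.09, rounded up to 40.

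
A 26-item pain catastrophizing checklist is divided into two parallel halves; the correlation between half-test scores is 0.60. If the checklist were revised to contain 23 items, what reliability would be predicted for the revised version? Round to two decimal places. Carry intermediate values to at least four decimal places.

0.73

Full-test reliability from the split-half r: r_full = 2(0.60)/(1 + 0.60) = 0.7500
Length factor from 26 to 23 items: n = 23/26 = 0.8846
r_new = n·r_full / (1 + (n − 1)·r_full) = 0.6635 / 0.9135 ≈ 0.7263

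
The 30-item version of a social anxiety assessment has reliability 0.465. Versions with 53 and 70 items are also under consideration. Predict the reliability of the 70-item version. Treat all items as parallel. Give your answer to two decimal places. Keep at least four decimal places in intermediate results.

0.67

Only the ratio of lengths matters: n = 70/30 = 2.3333
r_{70} = n·r / (1 + (n − 1)·r) = 1.0850 / 1.6200 ≈ 0.6698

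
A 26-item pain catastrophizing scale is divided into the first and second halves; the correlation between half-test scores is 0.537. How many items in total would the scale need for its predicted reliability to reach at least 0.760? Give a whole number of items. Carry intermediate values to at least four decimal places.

Corrected full-test reliability: r_full = 2 × 0.537 / (1 + 0.537) ≈ 0.6988
Solve Spearman-Brown for n: n = 0.760(1 − 0.6988) / [0.6988(1 − 0.760)] = 1.3649
Required items = 1.3649 × 26 = 35.49, so 36 items.

36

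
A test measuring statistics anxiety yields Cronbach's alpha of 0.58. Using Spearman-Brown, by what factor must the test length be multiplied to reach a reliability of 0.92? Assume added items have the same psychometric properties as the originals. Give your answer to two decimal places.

8.33

Rearranging the Spearman-Brown formula for n,
n = r_target (1 − r_old) / [ r_old (1 − r_target) ]
n = 0.92(1 − 0.58) / [0.58(1 − 0.92)]
n = 0.3864 / 0.0464 ≈ 8.3276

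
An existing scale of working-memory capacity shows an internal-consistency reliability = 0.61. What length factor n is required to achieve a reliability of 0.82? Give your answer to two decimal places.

2.91

n = 0.82 × (1 − 0.61) / [ 0.61 × (1 − 0.82) ]
  = 0.3198 / 0.1098 = 2.9126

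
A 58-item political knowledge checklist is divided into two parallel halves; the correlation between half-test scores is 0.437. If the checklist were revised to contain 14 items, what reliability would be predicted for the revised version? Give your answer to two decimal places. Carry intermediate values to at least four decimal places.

First correct the split-half correlation to full-test reliability: r_full = 2 × 0.437 / (1 + 0.437) ≈ 0.6082
Then adjust to 14 items: n = 14/58 = 0.2414
r_new = n·r_full / (1 + (n − 1)·r_full) = 0.1468 / 0.5386 ≈ 0.2726

0.27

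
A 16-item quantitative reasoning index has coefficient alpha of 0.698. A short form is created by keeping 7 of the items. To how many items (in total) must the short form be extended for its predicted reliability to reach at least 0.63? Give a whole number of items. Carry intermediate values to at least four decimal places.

12

Short-form reliability: n = 7/16 = 0.4375; r_7 = n·r/(1+(n−1)r) ≈ 0.5028
Length factor from the short form to reach 0.63: n' = 0.63(1 − 0.5028) / [0.5028(1 − 0.63)] ≈ 1.6837
Items = 1.6837 × 7 ≈ 11.79 → 12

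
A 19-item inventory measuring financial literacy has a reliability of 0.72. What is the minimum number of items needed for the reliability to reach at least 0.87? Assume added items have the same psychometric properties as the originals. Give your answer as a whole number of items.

n = 0.87(1 − 0.72) / [0.72(1 − 0.87)]
n = 0.2436 / 0.0936 ≈ 2.6026
So the test needs 2.6026 × 19 ≈ 49.45 items; rounding up, 50.

50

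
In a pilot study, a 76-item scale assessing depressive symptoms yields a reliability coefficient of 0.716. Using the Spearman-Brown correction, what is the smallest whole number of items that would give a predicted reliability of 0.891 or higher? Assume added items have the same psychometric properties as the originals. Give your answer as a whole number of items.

Invert Spearman-Brown to solve for n:
n = r*(1 − r) / [ r (1 − r*) ]
n = 0.891(1 − 0.716) / [0.716(1 − 0.891)]
  = 0.253044 / 0.078044 = 3.2423
So the test needs 3.2423 × 76 ≈ 246.41 items; rounding up, 247.

247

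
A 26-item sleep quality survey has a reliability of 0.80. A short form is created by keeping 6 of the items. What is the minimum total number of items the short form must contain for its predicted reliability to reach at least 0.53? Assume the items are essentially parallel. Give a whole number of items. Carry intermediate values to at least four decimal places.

First, r for the 6-item form: n = 6/26 = 0.2308, so r_6 = 0.2308·0.80/(1 + (0.2308 − 1)·0.80) = 0.4800
Length factor from the short form to reach 0.53: n' = 0.53(1 − 0.4800) / [0.4800(1 − 0.53)] ≈ 1.2216
Items = 1.2216 × 6 ≈ 7.33 → 8

8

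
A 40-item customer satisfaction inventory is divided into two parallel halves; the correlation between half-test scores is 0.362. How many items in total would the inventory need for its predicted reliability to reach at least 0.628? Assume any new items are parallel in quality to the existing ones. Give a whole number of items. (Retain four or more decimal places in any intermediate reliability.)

Corrected full-test reliability: r_full = 2 × 0.362 / (1 + 0.362) ≈ 0.5316
Solve Spearman-Brown for n: n = 0.628(1 − 0.5316) / [0.5316(1 − 0.628)] = 1.4875
Required items = 1.4875 × 40 = 59.50, so 60 items.

60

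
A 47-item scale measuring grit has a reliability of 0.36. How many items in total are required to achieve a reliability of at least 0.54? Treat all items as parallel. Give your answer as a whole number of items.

Rearranging the Spearman-Brown formula for n,
n = r_target (1 − r_old) / [ r_old (1 − r_target) ]
n = 0.54 × (1 − 0.36) / [ 0.36 × (1 − 0.54) ]
  = 0.3456 / 0.1656 = 2.0870
So the test needs 2.0870 × 47 ≈ 98.09 items; rounding up, 99.

99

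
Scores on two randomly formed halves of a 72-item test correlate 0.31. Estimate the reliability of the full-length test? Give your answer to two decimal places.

r_full = 2r_hh / (1 + r_hh) = 2 × 0.31 / (1 + 0.31)
       = 0.6200 / 1.3100 = 0.4733

0.47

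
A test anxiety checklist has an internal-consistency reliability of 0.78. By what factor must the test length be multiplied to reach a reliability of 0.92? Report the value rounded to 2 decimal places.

n = 0.92(1 − 0.78) / [0.78(1 − 0.92)]
  = 0.2024 / 0.0624 = 3.2436

3.24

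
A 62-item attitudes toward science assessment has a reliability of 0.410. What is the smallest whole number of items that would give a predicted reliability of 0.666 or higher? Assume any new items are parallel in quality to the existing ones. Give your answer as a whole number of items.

Rearranging the Spearman-Brown formula for n,
n = r_target (1 − r_old) / [ r_old (1 − r_target) ]
n = 0.666(1 − 0.410) / [0.410(1 − 0.666)]
n = 0.392940 / 0.136940 ≈ 2.8694
Items needed = n × 62 = 2.8694 × 62 ≈ 177.90 → round up to 178

178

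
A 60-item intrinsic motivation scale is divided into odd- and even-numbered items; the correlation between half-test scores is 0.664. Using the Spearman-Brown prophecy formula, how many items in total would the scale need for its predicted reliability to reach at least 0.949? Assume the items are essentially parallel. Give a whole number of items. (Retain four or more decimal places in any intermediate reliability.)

283

Corrected full-test reliability: r_full = 2 × 0.664 / (1 + 0.664) ≈ 0.7981
Solve Spearman-Brown for n: n = 0.949(1 − 0.7981) / [0.7981(1 − 0.949)] = 4.7073
Items = 4.7073 × 60 ≈ 282.44 → 283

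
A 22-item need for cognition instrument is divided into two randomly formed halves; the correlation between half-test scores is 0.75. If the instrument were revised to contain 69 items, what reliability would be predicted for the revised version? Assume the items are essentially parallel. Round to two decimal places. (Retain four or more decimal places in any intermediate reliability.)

0.95

Full-test reliability from the split-half r: r_full = 2(0.75)/(1 + 0.75) = 0.8571
Then adjust to 69 items: n = 69/22 = 3.1364
r_new = n·r_full / (1 + (n − 1)·r_full) = 2.6882 / 2.8311 ≈ 0.9495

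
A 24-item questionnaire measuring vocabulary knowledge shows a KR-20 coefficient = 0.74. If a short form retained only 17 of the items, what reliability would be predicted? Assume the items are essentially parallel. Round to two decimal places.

n = 17/24 = 0.7083
r_new = 0.7083·0.74 / [1 + (0.7083 − 1)·0.74]
     = 0.5241 / 0.7841 = 0.6684

0.67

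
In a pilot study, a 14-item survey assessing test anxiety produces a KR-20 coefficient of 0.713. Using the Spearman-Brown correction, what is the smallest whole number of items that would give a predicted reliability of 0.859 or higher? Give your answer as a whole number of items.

Spearman-Brown solved for the length factor n:
n = r_target (1 − r_old) / [ r_old (1 − r_target) ]
n = 0.859 × (1 − 0.713) / [ 0.713 × (1 − 0.859) ]
n = 0.246533 / 0.100533 ≈ 2.4523
Items needed = n × 14 = 2.4523 × 14 ≈ 34.33 → round up to 35

35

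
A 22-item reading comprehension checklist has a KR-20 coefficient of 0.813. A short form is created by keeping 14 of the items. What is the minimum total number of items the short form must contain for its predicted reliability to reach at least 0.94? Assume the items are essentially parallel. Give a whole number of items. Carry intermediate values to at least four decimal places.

80

Short-form reliability: n = 14/22 = 0.6364; r_14 = n·r/(1+(n−1)r) ≈ 0.7345
Then solve for n' with r_old = 0.7345, r_target = 0.94: n' = 0.94(1 − 0.7345)/[0.7345(1 − 0.94)] = 5.6630
Total items = 5.6630 × 14 = 79.28, rounded up to 80.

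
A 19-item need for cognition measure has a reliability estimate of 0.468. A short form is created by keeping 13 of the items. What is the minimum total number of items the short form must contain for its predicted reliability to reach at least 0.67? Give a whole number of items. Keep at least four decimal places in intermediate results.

44

Short-form reliability: n = 13/19 = 0.6842; r_13 = n·r/(1+(n−1)r) ≈ 0.3757
Then solve for n' with r_old = 0.3757, r_target = 0.67: n' = 0.67(1 − 0.3757)/[0.3757(1 − 0.67)] = 3.3738
Items = 3.3738 × 13 ≈ 43.86 → 44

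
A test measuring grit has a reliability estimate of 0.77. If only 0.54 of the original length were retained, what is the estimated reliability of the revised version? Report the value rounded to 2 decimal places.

Apply the Spearman-Brown prophecy formula, r' = nr / [1 + (n − 1)r]:
r_new = (0.54 × 0.77) / (1 + (0.54 − 1) × 0.77)
r_new = 0.4158 / 0.6458 ≈ 0.6439

0.64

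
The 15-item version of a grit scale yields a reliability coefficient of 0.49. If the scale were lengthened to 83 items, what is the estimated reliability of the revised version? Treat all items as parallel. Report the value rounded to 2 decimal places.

The new length is 83/15 = 5.5333 times the old.
Apply the Spearman-Brown prophecy formula, r' = nr / [1 + (n − 1)r]:
r_new = 5.5333·0.49 / [1 + (5.5333 − 1)·0.49]
r_new = 2.7113 / 3.2213 ≈ 0.8417

0.84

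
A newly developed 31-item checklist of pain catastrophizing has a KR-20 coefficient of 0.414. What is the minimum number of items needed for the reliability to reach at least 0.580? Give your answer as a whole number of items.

n = [0.580 × 0.586] / [0.414 × 0.420]
  = 0.339880 / 0.173880 = 1.9547
1.9547 × 31 = 60.60 → 61 items

61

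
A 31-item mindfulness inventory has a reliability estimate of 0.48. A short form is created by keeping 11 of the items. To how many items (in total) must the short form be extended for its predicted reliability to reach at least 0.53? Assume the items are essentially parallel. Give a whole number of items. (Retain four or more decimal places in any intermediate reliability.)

38

First, r for the 11-item form: n = 11/31 = 0.3548, so r_11 = 0.3548·0.48/(1 + (0.3548 − 1)·0.48) = 0.2467
Length factor from the short form to reach 0.53: n' = 0.53(1 − 0.2467) / [0.2467(1 − 0.53)] ≈ 3.4433
Total items = 3.4433 × 11 = 37.88, rounded up to 38.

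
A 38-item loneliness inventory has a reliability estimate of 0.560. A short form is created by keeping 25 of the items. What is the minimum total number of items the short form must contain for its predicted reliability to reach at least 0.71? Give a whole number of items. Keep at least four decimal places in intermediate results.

Short-form reliability: n = 25/38 = 0.6579; r_25 = n·r/(1+(n−1)r) ≈ 0.4557
Length factor from the short form to reach 0.71: n' = 0.71(1 − 0.4557) / [0.4557(1 − 0.71)] ≈ 2.9243
Items = 2.9243 × 25 ≈ 73.11 → 74

74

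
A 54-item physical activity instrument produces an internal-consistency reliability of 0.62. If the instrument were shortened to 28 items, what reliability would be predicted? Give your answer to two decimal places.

Length ratio n = 28/54 = 0.5185
By Spearman-Brown, r_new = n r / (1 + (n − 1) r).
r_new = (0.5185 × 0.62) / (1 + (0.5185 − 1) × 0.62)
r_new = 0.3215 / 0.7015 ≈ 0.4583

0.46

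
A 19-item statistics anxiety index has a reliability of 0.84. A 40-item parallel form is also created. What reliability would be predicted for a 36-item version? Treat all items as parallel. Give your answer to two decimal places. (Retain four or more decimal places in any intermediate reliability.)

Only the ratio of lengths matters: n = 36/19 = 1.8947
r_{36} = n·r / (1 + (n − 1)·r) = 1.5915 / 1.7515 ≈ 0.9086

0.91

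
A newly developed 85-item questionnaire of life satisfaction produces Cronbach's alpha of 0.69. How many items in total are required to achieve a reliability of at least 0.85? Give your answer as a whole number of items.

Invert Spearman-Brown to solve for n:
n = r*(1 − r) / [ r (1 − r*) ]
n = 0.85(1 − 0.69) / [0.69(1 − 0.85)]
  = 0.2635 / 0.1035 = 2.5459
2.5459 × 85 = 216.40 → 217 items

217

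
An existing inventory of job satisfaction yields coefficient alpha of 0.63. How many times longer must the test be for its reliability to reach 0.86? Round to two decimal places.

3.61

Invert Spearman-Brown to solve for n:
n = r*(1 − r) / [ r (1 − r*) ]
n = [0.86 × 0.37] / [0.63 × 0.14]
n = 0.3182 / 0.0882 ≈ 3.6077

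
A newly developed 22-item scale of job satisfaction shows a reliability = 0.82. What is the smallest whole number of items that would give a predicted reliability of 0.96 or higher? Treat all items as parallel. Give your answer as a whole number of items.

Invert Spearman-Brown to solve for n:
n = r*(1 − r) / [ r (1 − r*) ]
n = 0.96(1 − 0.82) / [0.82(1 − 0.96)]
  = 0.1728 / 0.0328 = 5.2683
Items needed = n × 22 = 5.2683 × 22 ≈ 115.90 → round up to 116

116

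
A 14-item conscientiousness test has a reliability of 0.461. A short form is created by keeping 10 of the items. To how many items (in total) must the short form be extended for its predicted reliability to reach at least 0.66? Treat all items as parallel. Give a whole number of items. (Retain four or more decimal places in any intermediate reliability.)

Short-form reliability: n = 10/14 = 0.7143; r_10 = n·r/(1+(n−1)r) ≈ 0.3792
Then solve for n' with r_old = 0.3792, r_target = 0.66: n' = 0.66(1 − 0.3792)/[0.3792(1 − 0.66)] = 3.1780
Total items = 3.1780 × 10 = 31.78, rounded up to 32.

32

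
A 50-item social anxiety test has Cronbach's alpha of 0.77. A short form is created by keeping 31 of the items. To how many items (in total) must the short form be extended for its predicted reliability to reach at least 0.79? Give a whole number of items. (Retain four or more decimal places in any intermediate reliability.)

First, r for the 31-item form: n = 31/50 = 0.6200, so r_31 = 0.6200·0.77/(1 + (0.6200 − 1)·0.77) = 0.6749
Length factor from the short form to reach 0.79: n' = 0.79(1 − 0.6749) / [0.6749(1 − 0.79)] ≈ 1.8121
Items = 1.8121 × 31 ≈ 56.18 → 57

57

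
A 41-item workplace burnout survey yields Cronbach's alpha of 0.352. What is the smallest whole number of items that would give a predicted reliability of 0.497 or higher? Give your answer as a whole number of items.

75

Spearman-Brown solved for the length factor n:
n = r*(1 − r) / [ r (1 − r*) ]
n = 0.497 × (1 − 0.352) / [ 0.352 × (1 − 0.497) ]
  = 0.322056 / 0.177056 = 1.8189
Items needed = n × 41 = 1.8189 × 41 ≈ 74.57 → round up to 75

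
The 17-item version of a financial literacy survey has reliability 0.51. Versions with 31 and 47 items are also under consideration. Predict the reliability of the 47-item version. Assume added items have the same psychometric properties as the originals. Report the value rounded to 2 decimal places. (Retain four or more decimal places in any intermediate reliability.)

0.74

Only the ratio of lengths matters: n = 47/17 = 2.7647
r_{47} = n·r / (1 + (n − 1)·r) = 1.4100 / 1.9000 ≈ 0.7421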